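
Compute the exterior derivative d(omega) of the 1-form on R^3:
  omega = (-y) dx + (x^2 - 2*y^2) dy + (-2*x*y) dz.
d(omega) = (2*x + 1) dx ∧ dy + (-2*y) dx ∧ dz + (-2*x) dy ∧ dz

For a 1-form omega = sum_i f_i dx_i, the exterior derivative is
  d(omega) = sum_{i < j} (∂f_j/∂x_i - ∂f_i/∂x_j) dx_i ∧ dx_j.
  coefficient of dx ∧ dy: ∂f_2/∂x - ∂f_1/∂y = ∂(x^2 - 2*y^2)/∂x - ∂(-y)/∂y = 2*x + 1
  coefficient of dx ∧ dz: ∂f_3/∂x - ∂f_1/∂z = ∂(-2*x*y)/∂x - ∂(-y)/∂z = -2*y
  coefficient of dy ∧ dz: ∂f_3/∂y - ∂f_2/∂z = ∂(-2*x*y)/∂y - ∂(x^2 - 2*y^2)/∂z = -2*x
Assembling: d(omega) = (2*x + 1) dx ∧ dy + (-2*y) dx ∧ dz + (-2*x) dy ∧ dz.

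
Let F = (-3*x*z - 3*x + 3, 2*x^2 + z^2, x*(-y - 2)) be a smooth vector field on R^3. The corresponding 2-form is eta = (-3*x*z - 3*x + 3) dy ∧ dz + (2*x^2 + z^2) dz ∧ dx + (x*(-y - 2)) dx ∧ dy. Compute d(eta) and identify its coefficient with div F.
d(eta) = (-3*z - 3) dx ∧ dy ∧ dz; div F = -3*z - 3

For a 2-form in R^3 of the form above, applying d gives a 3-form with coefficient ∂P/∂x + ∂Q/∂y + ∂R/∂z:
  ∂P/∂x = -3*z - 3
  ∂Q/∂y = 0
  ∂R/∂z = 0
Sum = -3*z - 3, which is exactly div F.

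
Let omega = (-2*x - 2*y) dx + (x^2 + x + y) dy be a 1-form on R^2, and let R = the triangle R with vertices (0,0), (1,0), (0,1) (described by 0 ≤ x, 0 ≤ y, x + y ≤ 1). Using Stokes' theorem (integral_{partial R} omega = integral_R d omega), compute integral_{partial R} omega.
integral_(partial R) omega = 11/6

Stokes: integral_partial_R omega = integral_R d omega with d omega = (∂Q/∂x - ∂P/∂y) dx ∧ dy.
  ∂Q/∂x = 2*x + 1
  ∂P/∂y = -2
  integrand = ∂Q/∂x - ∂P/∂y = 2*x + 3.
Integrating over R: integral_0^1 integral_0^{1-x} (2*x + 3) dy dx = 11/6.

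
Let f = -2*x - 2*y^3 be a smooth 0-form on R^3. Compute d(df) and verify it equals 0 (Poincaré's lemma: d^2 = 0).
d(df) = 0

Step 1: df = sum_i (∂f/∂x_i) dx_i = (-2) dx + (-6*y^2) dy + (0) dz.
Step 2: Apply d again. Using the 1-form formula, the coefficient of dx ∧ dy in d(df) is ∂^2 f/∂x ∂y - ∂^2 f/∂y ∂x = (0) - (0) = 0 (equality of mixed partials for smooth f).
Similarly for dx ∧ dz and dy ∧ dz — all coefficients vanish. So d(df) = 0.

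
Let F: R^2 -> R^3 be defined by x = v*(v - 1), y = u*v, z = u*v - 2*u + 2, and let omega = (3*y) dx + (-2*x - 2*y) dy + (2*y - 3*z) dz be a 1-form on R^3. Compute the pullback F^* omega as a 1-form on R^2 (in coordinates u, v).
F^* omega = (-3*u*v^2 + 8*u*v - 12*u - 2*v^3 + 2*v^2 - 6*v + 12) du + (u*(-3*u*v + 6*u + 4*v^2 - v - 6)) dv

Using F^*(f dg) = (f ∘ F) d(g ∘ F), substitute each coordinate x_i by F_i(u, v) in f_i, and replace dx_i by d F_i = (∂F_i/∂u) du + (∂F_i/∂v) dv.
  For the x component: f_1(F) = 3*u*v; d F_1 = (0) du + (2*v - 1) dv
  For the y component: f_2(F) = 2*v*(-u - v + 1); d F_2 = (v) du + (u) dv
  For the z component: f_3(F) = -u*v + 6*u - 6; d F_3 = (v - 2) du + (u) dv
Combining and collecting du, dv coefficients:
  coeff of du: -3*u*v^2 + 8*u*v - 12*u - 2*v^3 + 2*v^2 - 6*v + 12
  coeff of dv: u*(-3*u*v + 6*u + 4*v^2 - v - 6)
F^* omega = (-3*u*v^2 + 8*u*v - 12*u - 2*v^3 + 2*v^2 - 6*v + 12) du + (u*(-3*u*v + 6*u + 4*v^2 - v - 6)) dv.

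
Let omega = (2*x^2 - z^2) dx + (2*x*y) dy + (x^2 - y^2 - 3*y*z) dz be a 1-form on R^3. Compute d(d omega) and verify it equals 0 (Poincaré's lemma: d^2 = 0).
d(d omega) = 0

Step 1: d omega = sum_{i<j} (∂f_j/∂x_i - ∂f_i/∂x_j) dx_i ∧ dx_j:
  coeff of dx ∧ dy: 2*y
  coeff of dx ∧ dz: 2*x + 2*z
  coeff of dy ∧ dz: -2*y - 3*z
Step 2: Apply d again to each 2-form coefficient. The only possible 3-form in R^3 is dx ∧ dy ∧ dz, with coefficient
  ∂(coeff of dy∧dz)/∂x - ∂(coeff of dx∧dz)/∂y + ∂(coeff of dx∧dy)/∂z
  = ∂/∂x (-2*y - 3*z) - ∂/∂y (2*x + 2*z) + ∂/∂z (2*y).
Each of these terms simplifies to sums of mixed partials that cancel in pairs. The result is 0 (by equality of mixed partials for smooth functions — Schwarz / Clairaut).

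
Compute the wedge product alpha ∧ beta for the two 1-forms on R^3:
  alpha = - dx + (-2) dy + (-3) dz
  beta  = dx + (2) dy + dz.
alpha ∧ beta = (2) dx ∧ dz + (4) dy ∧ dz

Distribute the wedge, using dx_i ∧ dx_j = -dx_j ∧ dx_i and dx_i ∧ dx_i = 0. For each pair (i, j) with i < j, the coefficient of dx_i ∧ dx_j in alpha ∧ beta is (alpha_i * beta_j - alpha_j * beta_i). Collecting: alpha ∧ beta = (2) dx ∧ dz + (4) dy ∧ dz.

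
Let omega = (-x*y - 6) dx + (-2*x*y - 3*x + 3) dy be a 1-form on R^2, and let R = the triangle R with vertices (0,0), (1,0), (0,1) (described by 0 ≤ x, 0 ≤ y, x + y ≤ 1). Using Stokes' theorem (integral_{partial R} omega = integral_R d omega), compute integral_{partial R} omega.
integral_(partial R) omega = -5/3

Stokes: integral_partial_R omega = integral_R d omega with d omega = (∂Q/∂x - ∂P/∂y) dx ∧ dy.
  ∂Q/∂x = -2*y - 3
  ∂P/∂y = -x
  integrand = ∂Q/∂x - ∂P/∂y = x - 2*y - 3.
Integrating over R: integral_0^1 integral_0^{1-x} (x - 2*y - 3) dy dx = -5/3.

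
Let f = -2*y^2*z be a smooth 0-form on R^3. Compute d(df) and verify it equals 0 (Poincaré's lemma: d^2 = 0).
d(df) = 0

Step 1: df = sum_i (∂f/∂x_i) dx_i = (0) dx + (-4*y*z) dy + (-2*y^2) dz.
Step 2: Apply d again. Using the 1-form formula, the coefficient of dx ∧ dy in d(df) is ∂^2 f/∂x ∂y - ∂^2 f/∂y ∂x = (0) - (0) = 0 (equality of mixed partials for smooth f).
Similarly for dx ∧ dz and dy ∧ dz — all coefficients vanish. So d(df) = 0.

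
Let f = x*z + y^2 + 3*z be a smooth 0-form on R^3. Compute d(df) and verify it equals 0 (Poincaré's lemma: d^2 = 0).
d(df) = 0

Step 1: df = sum_i (∂f/∂x_i) dx_i = (z) dx + (2*y) dy + (x + 3) dz.
Step 2: Apply d again. Using the 1-form formula, the coefficient of dx ∧ dy in d(df) is ∂^2 f/∂x ∂y - ∂^2 f/∂y ∂x = (0) - (0) = 0 (equality of mixed partials for smooth f).
Similarly for dx ∧ dz and dy ∧ dz — all coefficients vanish. So d(df) = 0.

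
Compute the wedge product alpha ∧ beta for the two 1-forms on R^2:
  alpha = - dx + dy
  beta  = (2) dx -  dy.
alpha ∧ beta = (-1) dx ∧ dy

Distribute the wedge, using dx_i ∧ dx_j = -dx_j ∧ dx_i and dx_i ∧ dx_i = 0. For each pair (i, j) with i < j, the coefficient of dx_i ∧ dx_j in alpha ∧ beta is (alpha_i * beta_j - alpha_j * beta_i). Collecting: alpha ∧ beta = (-1) dx ∧ dy.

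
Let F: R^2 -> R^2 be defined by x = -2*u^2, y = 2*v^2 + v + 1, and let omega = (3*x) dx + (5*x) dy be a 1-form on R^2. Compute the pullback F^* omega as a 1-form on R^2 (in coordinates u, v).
F^* omega = (24*u^3) du + (u^2*(-40*v - 10)) dv

Using F^*(f dg) = (f ∘ F) d(g ∘ F), substitute each coordinate x_i by F_i(u, v) in f_i, and replace dx_i by d F_i = (∂F_i/∂u) du + (∂F_i/∂v) dv.
  For the x component: f_1(F) = -6*u^2; d F_1 = (-4*u) du + (0) dv
  For the y component: f_2(F) = -10*u^2; d F_2 = (0) du + (4*v + 1) dv
Combining and collecting du, dv coefficients:
  coeff of du: 24*u^3
  coeff of dv: u^2*(-40*v - 10)
F^* omega = (24*u^3) du + (u^2*(-40*v - 10)) dv.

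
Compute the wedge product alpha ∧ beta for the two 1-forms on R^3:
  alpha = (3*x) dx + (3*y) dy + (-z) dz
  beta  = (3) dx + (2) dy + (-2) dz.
alpha ∧ beta = (6*x - 9*y) dx ∧ dy + (-6*x + 3*z) dx ∧ dz + (-6*y + 2*z) dy ∧ dz

Distribute the wedge, using dx_i ∧ dx_j = -dx_j ∧ dx_i and dx_i ∧ dx_i = 0. For each pair (i, j) with i < j, the coefficient of dx_i ∧ dx_j in alpha ∧ beta is (alpha_i * beta_j - alpha_j * beta_i). Collecting: alpha ∧ beta = (6*x - 9*y) dx ∧ dy + (-6*x + 3*z) dx ∧ dz + (-6*y + 2*z) dy ∧ dz.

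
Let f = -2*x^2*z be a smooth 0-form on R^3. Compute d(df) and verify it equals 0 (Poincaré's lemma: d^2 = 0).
d(df) = 0

Step 1: df = sum_i (∂f/∂x_i) dx_i = (-4*x*z) dx + (0) dy + (-2*x^2) dz.
Step 2: Apply d again. Using the 1-form formula, the coefficient of dx ∧ dy in d(df) is ∂^2 f/∂x ∂y - ∂^2 f/∂y ∂x = (0) - (0) = 0 (equality of mixed partials for smooth f).
Similarly for dx ∧ dz and dy ∧ dz — all coefficients vanish. So d(df) = 0.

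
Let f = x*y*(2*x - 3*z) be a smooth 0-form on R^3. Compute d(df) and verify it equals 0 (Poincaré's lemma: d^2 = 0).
d(df) = 0

Step 1: df = sum_i (∂f/∂x_i) dx_i = (y*(4*x - 3*z)) dx + (x*(2*x - 3*z)) dy + (-3*x*y) dz.
Step 2: Apply d again. Using the 1-form formula, the coefficient of dx ∧ dy in d(df) is ∂^2 f/∂x ∂y - ∂^2 f/∂y ∂x = (4*x - 3*z) - (4*x - 3*z) = 0 (equality of mixed partials for smooth f).
Similarly for dx ∧ dz and dy ∧ dz — all coefficients vanish. So d(df) = 0.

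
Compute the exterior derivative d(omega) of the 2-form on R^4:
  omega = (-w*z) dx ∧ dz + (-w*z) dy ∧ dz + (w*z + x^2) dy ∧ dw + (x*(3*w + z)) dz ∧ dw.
d(omega) = (3*w) dx ∧ dz ∧ dw + (-w - z) dy ∧ dz ∧ dw + (2*x) dx ∧ dy ∧ dw

For a 2-form omega = sum_{i<j} g_{ij} dx_i ∧ dx_j, the exterior derivative is
  d(omega) = sum_{i<j} d(g_{ij}) ∧ dx_i ∧ dx_j = sum_{i<j, k} (∂g_{ij}/∂x_k) dx_k ∧ dx_i ∧ dx_j.
Expand each term, using dx_k ∧ dx_i ∧ dx_j = sgn(permutation) dx_{(a)} ∧ dx_{(b)} ∧ dx_{(c)} with (a < b < c) sorted:
  d(-w*z) includes (∂/∂w)(-w*z) dw = (-z) dw, which multiplied by dx ∧ dz gives (-z) dx ∧ dz ∧ dw
  d(-w*z) includes (∂/∂w)(-w*z) dw = (-z) dw, which multiplied by dy ∧ dz gives (-z) dy ∧ dz ∧ dw
  d(w*z + x^2) includes (∂/∂x)(w*z + x^2) dx = (2*x) dx, which multiplied by dy ∧ dw gives (2*x) dx ∧ dy ∧ dw
  d(w*z + x^2) includes (∂/∂z)(w*z + x^2) dz = (w) dz, which multiplied by dy ∧ dw gives (-w) dy ∧ dz ∧ dw
  d(x*(3*w + z)) includes (∂/∂x)(x*(3*w + z)) dx = (3*w + z) dx, which multiplied by dz ∧ dw gives (3*w + z) dx ∧ dz ∧ dw
Collecting like 3-forms: d(omega) = (3*w) dx ∧ dz ∧ dw + (-w - z) dy ∧ dz ∧ dw + (2*x) dx ∧ dy ∧ dw.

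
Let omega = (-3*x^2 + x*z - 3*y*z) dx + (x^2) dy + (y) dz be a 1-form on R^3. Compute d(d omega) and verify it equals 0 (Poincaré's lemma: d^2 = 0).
d(d omega) = 0

Step 1: d omega = sum_{i<j} (∂f_j/∂x_i - ∂f_i/∂x_j) dx_i ∧ dx_j:
  coeff of dx ∧ dy: 2*x + 3*z
  coeff of dx ∧ dz: -x + 3*y
  coeff of dy ∧ dz: 1
Step 2: Apply d again to each 2-form coefficient. The only possible 3-form in R^3 is dx ∧ dy ∧ dz, with coefficient
  ∂(coeff of dy∧dz)/∂x - ∂(coeff of dx∧dz)/∂y + ∂(coeff of dx∧dy)/∂z
  = ∂/∂x (1) - ∂/∂y (-x + 3*y) + ∂/∂z (2*x + 3*z).
Each of these terms simplifies to sums of mixed partials that cancel in pairs. The result is 0 (by equality of mixed partials for smooth functions — Schwarz / Clairaut).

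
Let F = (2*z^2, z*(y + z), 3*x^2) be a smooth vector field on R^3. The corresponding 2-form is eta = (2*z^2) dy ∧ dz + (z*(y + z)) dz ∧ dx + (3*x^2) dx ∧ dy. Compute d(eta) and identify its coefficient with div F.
d(eta) = (z) dx ∧ dy ∧ dz; div F = z

For a 2-form in R^3 of the form above, applying d gives a 3-form with coefficient ∂P/∂x + ∂Q/∂y + ∂R/∂z:
  ∂P/∂x = 0
  ∂Q/∂y = z
  ∂R/∂z = 0
Sum = z, which is exactly div F.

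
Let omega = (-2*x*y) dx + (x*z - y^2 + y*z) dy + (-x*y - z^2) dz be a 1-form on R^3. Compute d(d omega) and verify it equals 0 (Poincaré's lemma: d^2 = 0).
d(d omega) = 0

Step 1: d omega = sum_{i<j} (∂f_j/∂x_i - ∂f_i/∂x_j) dx_i ∧ dx_j:
  coeff of dx ∧ dy: 2*x + z
  coeff of dx ∧ dz: -y
  coeff of dy ∧ dz: -2*x - y
Step 2: Apply d again to each 2-form coefficient. The only possible 3-form in R^3 is dx ∧ dy ∧ dz, with coefficient
  ∂(coeff of dy∧dz)/∂x - ∂(coeff of dx∧dz)/∂y + ∂(coeff of dx∧dy)/∂z
  = ∂/∂x (-2*x - y) - ∂/∂y (-y) + ∂/∂z (2*x + z).
Each of these terms simplifies to sums of mixed partials that cancel in pairs. The result is 0 (by equality of mixed partials for smooth functions — Schwarz / Clairaut).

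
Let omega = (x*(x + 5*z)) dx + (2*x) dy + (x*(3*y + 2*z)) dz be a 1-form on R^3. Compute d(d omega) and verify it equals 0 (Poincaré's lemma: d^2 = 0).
d(d omega) = 0

Step 1: d omega = sum_{i<j} (∂f_j/∂x_i - ∂f_i/∂x_j) dx_i ∧ dx_j:
  coeff of dx ∧ dy: 2
  coeff of dx ∧ dz: -5*x + 3*y + 2*z
  coeff of dy ∧ dz: 3*x
Step 2: Apply d again to each 2-form coefficient. The only possible 3-form in R^3 is dx ∧ dy ∧ dz, with coefficient
  ∂(coeff of dy∧dz)/∂x - ∂(coeff of dx∧dz)/∂y + ∂(coeff of dx∧dy)/∂z
  = ∂/∂x (3*x) - ∂/∂y (-5*x + 3*y + 2*z) + ∂/∂z (2).
Each of these terms simplifies to sums of mixed partials that cancel in pairs. The result is 0 (by equality of mixed partials for smooth functions — Schwarz / Clairaut).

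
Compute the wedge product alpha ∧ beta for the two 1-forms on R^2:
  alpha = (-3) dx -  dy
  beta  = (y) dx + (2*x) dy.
alpha ∧ beta = (-6*x + y) dx ∧ dy

Distribute the wedge, using dx_i ∧ dx_j = -dx_j ∧ dx_i and dx_i ∧ dx_i = 0. For each pair (i, j) with i < j, the coefficient of dx_i ∧ dx_j in alpha ∧ beta is (alpha_i * beta_j - alpha_j * beta_i). Collecting: alpha ∧ beta = (-6*x + y) dx ∧ dy.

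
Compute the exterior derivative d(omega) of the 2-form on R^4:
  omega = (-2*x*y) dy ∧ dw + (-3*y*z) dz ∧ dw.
d(omega) = (-2*y) dx ∧ dy ∧ dw + (-3*z) dy ∧ dz ∧ dw

For a 2-form omega = sum_{i<j} g_{ij} dx_i ∧ dx_j, the exterior derivative is
  d(omega) = sum_{i<j} d(g_{ij}) ∧ dx_i ∧ dx_j = sum_{i<j, k} (∂g_{ij}/∂x_k) dx_k ∧ dx_i ∧ dx_j.
Expand each term, using dx_k ∧ dx_i ∧ dx_j = sgn(permutation) dx_{(a)} ∧ dx_{(b)} ∧ dx_{(c)} with (a < b < c) sorted:
  d(-2*x*y) includes (∂/∂x)(-2*x*y) dx = (-2*y) dx, which multiplied by dy ∧ dw gives (-2*y) dx ∧ dy ∧ dw
  d(-3*y*z) includes (∂/∂y)(-3*y*z) dy = (-3*z) dy, which multiplied by dz ∧ dw gives (-3*z) dy ∧ dz ∧ dw
Collecting like 3-forms: d(omega) = (-2*y) dx ∧ dy ∧ dw + (-3*z) dy ∧ dz ∧ dw.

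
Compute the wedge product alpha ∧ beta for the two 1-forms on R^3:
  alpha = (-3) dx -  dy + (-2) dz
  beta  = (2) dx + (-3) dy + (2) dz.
alpha ∧ beta = (11) dx ∧ dy + (-2) dx ∧ dz + (-8) dy ∧ dz

Distribute the wedge, using dx_i ∧ dx_j = -dx_j ∧ dx_i and dx_i ∧ dx_i = 0. For each pair (i, j) with i < j, the coefficient of dx_i ∧ dx_j in alpha ∧ beta is (alpha_i * beta_j - alpha_j * beta_i). Collecting: alpha ∧ beta = (11) dx ∧ dy + (-2) dx ∧ dz + (-8) dy ∧ dz.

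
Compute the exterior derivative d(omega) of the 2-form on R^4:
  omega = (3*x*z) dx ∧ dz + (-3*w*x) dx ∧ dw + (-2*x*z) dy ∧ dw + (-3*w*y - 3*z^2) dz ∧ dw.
d(omega) = (-2*z) dx ∧ dy ∧ dw + (-3*w + 2*x) dy ∧ dz ∧ dw

For a 2-form omega = sum_{i<j} g_{ij} dx_i ∧ dx_j, the exterior derivative is
  d(omega) = sum_{i<j} d(g_{ij}) ∧ dx_i ∧ dx_j = sum_{i<j, k} (∂g_{ij}/∂x_k) dx_k ∧ dx_i ∧ dx_j.
Expand each term, using dx_k ∧ dx_i ∧ dx_j = sgn(permutation) dx_{(a)} ∧ dx_{(b)} ∧ dx_{(c)} with (a < b < c) sorted:
  d(-2*x*z) includes (∂/∂x)(-2*x*z) dx = (-2*z) dx, which multiplied by dy ∧ dw gives (-2*z) dx ∧ dy ∧ dw
  d(-2*x*z) includes (∂/∂z)(-2*x*z) dz = (-2*x) dz, which multiplied by dy ∧ dw gives (2*x) dy ∧ dz ∧ dw
  d(-3*w*y - 3*z^2) includes (∂/∂y)(-3*w*y - 3*z^2) dy = (-3*w) dy, which multiplied by dz ∧ dw gives (-3*w) dy ∧ dz ∧ dw
Collecting like 3-forms: d(omega) = (-2*z) dx ∧ dy ∧ dw + (-3*w + 2*x) dy ∧ dz ∧ dw.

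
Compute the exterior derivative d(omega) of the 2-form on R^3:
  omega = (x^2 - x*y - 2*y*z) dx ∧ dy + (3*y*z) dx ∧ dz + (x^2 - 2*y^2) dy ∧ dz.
d(omega) = (2*x - 2*y - 3*z) dx ∧ dy ∧ dz

For a 2-form omega = sum_{i<j} g_{ij} dx_i ∧ dx_j, the exterior derivative is
  d(omega) = sum_{i<j} d(g_{ij}) ∧ dx_i ∧ dx_j = sum_{i<j, k} (∂g_{ij}/∂x_k) dx_k ∧ dx_i ∧ dx_j.
Expand each term, using dx_k ∧ dx_i ∧ dx_j = sgn(permutation) dx_{(a)} ∧ dx_{(b)} ∧ dx_{(c)} with (a < b < c) sorted:
  d(x^2 - x*y - 2*y*z) includes (∂/∂z)(x^2 - x*y - 2*y*z) dz = (-2*y) dz, which multiplied by dx ∧ dy gives (-2*y) dx ∧ dy ∧ dz
  d(3*y*z) includes (∂/∂y)(3*y*z) dy = (3*z) dy, which multiplied by dx ∧ dz gives (-3*z) dx ∧ dy ∧ dz
  d(x^2 - 2*y^2) includes (∂/∂x)(x^2 - 2*y^2) dx = (2*x) dx, which multiplied by dy ∧ dz gives (2*x) dx ∧ dy ∧ dz
Collecting like 3-forms: d(omega) = (2*x - 2*y - 3*z) dx ∧ dy ∧ dz.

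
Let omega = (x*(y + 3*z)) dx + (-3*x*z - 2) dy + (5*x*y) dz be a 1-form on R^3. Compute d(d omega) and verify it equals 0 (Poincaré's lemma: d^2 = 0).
d(d omega) = 0

Step 1: d omega = sum_{i<j} (∂f_j/∂x_i - ∂f_i/∂x_j) dx_i ∧ dx_j:
  coeff of dx ∧ dy: -x - 3*z
  coeff of dx ∧ dz: -3*x + 5*y
  coeff of dy ∧ dz: 8*x
Step 2: Apply d again to each 2-form coefficient. The only possible 3-form in R^3 is dx ∧ dy ∧ dz, with coefficient
  ∂(coeff of dy∧dz)/∂x - ∂(coeff of dx∧dz)/∂y + ∂(coeff of dx∧dy)/∂z
  = ∂/∂x (8*x) - ∂/∂y (-3*x + 5*y) + ∂/∂z (-x - 3*z).
Each of these terms simplifies to sums of mixed partials that cancel in pairs. The result is 0 (by equality of mixed partials for smooth functions — Schwarz / Clairaut).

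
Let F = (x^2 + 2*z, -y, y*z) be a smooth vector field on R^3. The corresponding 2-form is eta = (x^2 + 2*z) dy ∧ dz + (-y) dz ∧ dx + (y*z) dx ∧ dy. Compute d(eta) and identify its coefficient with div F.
d(eta) = (2*x + y - 1) dx ∧ dy ∧ dz; div F = 2*x + y - 1

For a 2-form in R^3 of the form above, applying d gives a 3-form with coefficient ∂P/∂x + ∂Q/∂y + ∂R/∂z:
  ∂P/∂x = 2*x
  ∂Q/∂y = -1
  ∂R/∂z = y
Sum = 2*x + y - 1, which is exactly div F.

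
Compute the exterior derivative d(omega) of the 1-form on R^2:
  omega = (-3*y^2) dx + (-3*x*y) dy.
d(omega) = (3*y) dx ∧ dy

For a 1-form omega = sum_i f_i dx_i, the exterior derivative is
  d(omega) = sum_{i < j} (∂f_j/∂x_i - ∂f_i/∂x_j) dx_i ∧ dx_j.
  coefficient of dx ∧ dy: ∂f_2/∂x - ∂f_1/∂y = ∂(-3*x*y)/∂x - ∂(-3*y^2)/∂y = 3*y
Assembling: d(omega) = (3*y) dx ∧ dy.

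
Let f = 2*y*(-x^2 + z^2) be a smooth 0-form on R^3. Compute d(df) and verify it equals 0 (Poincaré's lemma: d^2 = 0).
d(df) = 0

Step 1: df = sum_i (∂f/∂x_i) dx_i = (-4*x*y) dx + (-2*x^2 + 2*z^2) dy + (4*y*z) dz.
Step 2: Apply d again. Using the 1-form formula, the coefficient of dx ∧ dy in d(df) is ∂^2 f/∂x ∂y - ∂^2 f/∂y ∂x = (-4*x) - (-4*x) = 0 (equality of mixed partials for smooth f).
Similarly for dx ∧ dz and dy ∧ dz — all coefficients vanish. So d(df) = 0.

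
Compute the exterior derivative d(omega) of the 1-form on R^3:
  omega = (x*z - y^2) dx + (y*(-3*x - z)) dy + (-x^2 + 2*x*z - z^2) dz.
d(omega) = (-y) dx ∧ dy + (-3*x + 2*z) dx ∧ dz + (y) dy ∧ dz

For a 1-form omega = sum_i f_i dx_i, the exterior derivative is
  d(omega) = sum_{i < j} (∂f_j/∂x_i - ∂f_i/∂x_j) dx_i ∧ dx_j.
  coefficient of dx ∧ dy: ∂f_2/∂x - ∂f_1/∂y = ∂(y*(-3*x - z))/∂x - ∂(x*z - y^2)/∂y = -y
  coefficient of dx ∧ dz: ∂f_3/∂x - ∂f_1/∂z = ∂(-x^2 + 2*x*z - z^2)/∂x - ∂(x*z - y^2)/∂z = -3*x + 2*z
  coefficient of dy ∧ dz: ∂f_3/∂y - ∂f_2/∂z = ∂(-x^2 + 2*x*z - z^2)/∂y - ∂(y*(-3*x - z))/∂z = y
Assembling: d(omega) = (-y) dx ∧ dy + (-3*x + 2*z) dx ∧ dz + (y) dy ∧ dz.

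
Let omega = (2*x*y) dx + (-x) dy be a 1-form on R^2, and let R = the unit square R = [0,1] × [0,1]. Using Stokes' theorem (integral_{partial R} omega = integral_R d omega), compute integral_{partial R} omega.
integral_(partial R) omega = -2

Stokes: integral_partial_R omega = integral_R d omega with d omega = (∂Q/∂x - ∂P/∂y) dx ∧ dy.
  ∂Q/∂x = -1
  ∂P/∂y = 2*x
  integrand = ∂Q/∂x - ∂P/∂y = -2*x - 1.
Integrating over R: integral_0^1 integral_0^1 (-2*x - 1) dx dy = -2.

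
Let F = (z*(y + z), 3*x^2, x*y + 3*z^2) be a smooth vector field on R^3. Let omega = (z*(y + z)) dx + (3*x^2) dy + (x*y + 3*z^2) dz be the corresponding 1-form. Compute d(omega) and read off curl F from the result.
d(omega) = (x) dy ∧ dz + (2*z) dz ∧ dx + (6*x - z) dx ∧ dy; curl F = (x, 2*z, 6*x - z)

d omega = sum_{i<j} (∂f_j/∂x_i - ∂f_i/∂x_j) dx_i ∧ dx_j. Under the identification (dy ∧ dz, dz ∧ dx, dx ∧ dy) ↔ (e_x, e_y, e_z), the coefficients are exactly the components of curl F. Compute:
  ∂R/∂y - ∂Q/∂z = (x) - (0) = x
  ∂P/∂z - ∂R/∂x = (y + 2*z) - (y) = 2*z
  ∂Q/∂x - ∂P/∂y = (6*x) - (z) = 6*x - z.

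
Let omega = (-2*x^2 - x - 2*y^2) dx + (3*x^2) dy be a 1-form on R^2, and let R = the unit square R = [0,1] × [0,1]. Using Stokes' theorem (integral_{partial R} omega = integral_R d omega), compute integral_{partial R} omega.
integral_(partial R) omega = 5

Stokes: integral_partial_R omega = integral_R d omega with d omega = (∂Q/∂x - ∂P/∂y) dx ∧ dy.
  ∂Q/∂x = 6*x
  ∂P/∂y = -4*y
  integrand = ∂Q/∂x - ∂P/∂y = 6*x + 4*y.
Integrating over R: integral_0^1 integral_0^1 (6*x + 4*y) dx dy = 5.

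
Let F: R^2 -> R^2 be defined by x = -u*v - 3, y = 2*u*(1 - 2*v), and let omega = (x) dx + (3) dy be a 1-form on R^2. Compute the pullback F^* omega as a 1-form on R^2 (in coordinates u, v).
F^* omega = (u*v^2 - 9*v + 6) du + (u*(u*v - 9)) dv

Using F^*(f dg) = (f ∘ F) d(g ∘ F), substitute each coordinate x_i by F_i(u, v) in f_i, and replace dx_i by d F_i = (∂F_i/∂u) du + (∂F_i/∂v) dv.
  For the x component: f_1(F) = -u*v - 3; d F_1 = (-v) du + (-u) dv
  For the y component: f_2(F) = 3; d F_2 = (2 - 4*v) du + (-4*u) dv
Combining and collecting du, dv coefficients:
  coeff of du: u*v^2 - 9*v + 6
  coeff of dv: u*(u*v - 9)
F^* omega = (u*v^2 - 9*v + 6) du + (u*(u*v - 9)) dv.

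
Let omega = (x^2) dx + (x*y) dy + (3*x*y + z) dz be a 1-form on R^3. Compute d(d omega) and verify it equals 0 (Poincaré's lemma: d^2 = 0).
d(d omega) = 0

Step 1: d omega = sum_{i<j} (∂f_j/∂x_i - ∂f_i/∂x_j) dx_i ∧ dx_j:
  coeff of dx ∧ dy: y
  coeff of dx ∧ dz: 3*y
  coeff of dy ∧ dz: 3*x
Step 2: Apply d again to each 2-form coefficient. The only possible 3-form in R^3 is dx ∧ dy ∧ dz, with coefficient
  ∂(coeff of dy∧dz)/∂x - ∂(coeff of dx∧dz)/∂y + ∂(coeff of dx∧dy)/∂z
  = ∂/∂x (3*x) - ∂/∂y (3*y) + ∂/∂z (y).
Each of these terms simplifies to sums of mixed partials that cancel in pairs. The result is 0 (by equality of mixed partials for smooth functions — Schwarz / Clairaut).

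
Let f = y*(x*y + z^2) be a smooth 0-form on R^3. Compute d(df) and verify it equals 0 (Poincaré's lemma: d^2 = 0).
d(df) = 0

Step 1: df = sum_i (∂f/∂x_i) dx_i = (y^2) dx + (2*x*y + z^2) dy + (2*y*z) dz.
Step 2: Apply d again. Using the 1-form formula, the coefficient of dx ∧ dy in d(df) is ∂^2 f/∂x ∂y - ∂^2 f/∂y ∂x = (2*y) - (2*y) = 0 (equality of mixed partials for smooth f).
Similarly for dx ∧ dz and dy ∧ dz — all coefficients vanish. So d(df) = 0.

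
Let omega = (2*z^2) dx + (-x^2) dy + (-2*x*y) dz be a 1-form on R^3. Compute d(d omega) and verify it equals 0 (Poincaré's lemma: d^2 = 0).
d(d omega) = 0

Step 1: d omega = sum_{i<j} (∂f_j/∂x_i - ∂f_i/∂x_j) dx_i ∧ dx_j:
  coeff of dx ∧ dy: -2*x
  coeff of dx ∧ dz: -2*y - 4*z
  coeff of dy ∧ dz: -2*x
Step 2: Apply d again to each 2-form coefficient. The only possible 3-form in R^3 is dx ∧ dy ∧ dz, with coefficient
  ∂(coeff of dy∧dz)/∂x - ∂(coeff of dx∧dz)/∂y + ∂(coeff of dx∧dy)/∂z
  = ∂/∂x (-2*x) - ∂/∂y (-2*y - 4*z) + ∂/∂z (-2*x).
Each of these terms simplifies to sums of mixed partials that cancel in pairs. The result is 0 (by equality of mixed partials for smooth functions — Schwarz / Clairaut).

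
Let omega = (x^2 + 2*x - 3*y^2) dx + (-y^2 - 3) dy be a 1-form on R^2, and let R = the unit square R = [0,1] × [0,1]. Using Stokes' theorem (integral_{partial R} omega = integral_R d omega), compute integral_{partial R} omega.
integral_(partial R) omega = 3

Stokes: integral_partial_R omega = integral_R d omega with d omega = (∂Q/∂x - ∂P/∂y) dx ∧ dy.
  ∂Q/∂x = 0
  ∂P/∂y = -6*y
  integrand = ∂Q/∂x - ∂P/∂y = 6*y.
Integrating over R: integral_0^1 integral_0^1 (6*y) dx dy = 3.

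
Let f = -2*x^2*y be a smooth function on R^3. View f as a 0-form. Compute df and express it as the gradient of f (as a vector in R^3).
df = (-4*x*y) dx + (-2*x^2) dy + (0) dz; grad f = (-4*x*y, -2*x^2, 0)

For a 0-form f, d f = (∂f/∂x) dx + (∂f/∂y) dy + (∂f/∂z) dz. The components of the vector representation are exactly the entries of grad f in Cartesian coordinates:
  ∂f/∂x = -4*x*y
  ∂f/∂y = -2*x^2
  ∂f/∂z = 0.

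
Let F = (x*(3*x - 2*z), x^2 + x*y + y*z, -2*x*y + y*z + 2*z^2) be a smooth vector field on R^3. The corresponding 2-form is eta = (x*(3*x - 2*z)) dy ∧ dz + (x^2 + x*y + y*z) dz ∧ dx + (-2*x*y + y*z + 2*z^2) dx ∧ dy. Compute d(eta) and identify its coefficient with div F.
d(eta) = (7*x + y + 3*z) dx ∧ dy ∧ dz; div F = 7*x + y + 3*z

For a 2-form in R^3 of the form above, applying d gives a 3-form with coefficient ∂P/∂x + ∂Q/∂y + ∂R/∂z:
  ∂P/∂x = 6*x - 2*z
  ∂Q/∂y = x + z
  ∂R/∂z = y + 4*z
Sum = 7*x + y + 3*z, which is exactly div F.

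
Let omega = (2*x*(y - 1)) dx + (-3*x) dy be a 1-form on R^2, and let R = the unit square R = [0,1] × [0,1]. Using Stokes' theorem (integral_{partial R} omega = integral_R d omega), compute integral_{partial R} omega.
integral_(partial R) omega = -4

Stokes: integral_partial_R omega = integral_R d omega with d omega = (∂Q/∂x - ∂P/∂y) dx ∧ dy.
  ∂Q/∂x = -3
  ∂P/∂y = 2*x
  integrand = ∂Q/∂x - ∂P/∂y = -2*x - 3.
Integrating over R: integral_0^1 integral_0^1 (-2*x - 3) dx dy = -4.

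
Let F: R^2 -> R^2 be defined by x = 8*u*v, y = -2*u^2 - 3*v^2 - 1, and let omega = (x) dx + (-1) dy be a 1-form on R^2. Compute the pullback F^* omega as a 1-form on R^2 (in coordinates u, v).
F^* omega = (4*u*(16*v^2 + 1)) du + (2*v*(32*u^2 + 3)) dv

Using F^*(f dg) = (f ∘ F) d(g ∘ F), substitute each coordinate x_i by F_i(u, v) in f_i, and replace dx_i by d F_i = (∂F_i/∂u) du + (∂F_i/∂v) dv.
  For the x component: f_1(F) = 8*u*v; d F_1 = (8*v) du + (8*u) dv
  For the y component: f_2(F) = -1; d F_2 = (-4*u) du + (-6*v) dv
Combining and collecting du, dv coefficients:
  coeff of du: 4*u*(16*v^2 + 1)
  coeff of dv: 2*v*(32*u^2 + 3)
F^* omega = (4*u*(16*v^2 + 1)) du + (2*v*(32*u^2 + 3)) dv.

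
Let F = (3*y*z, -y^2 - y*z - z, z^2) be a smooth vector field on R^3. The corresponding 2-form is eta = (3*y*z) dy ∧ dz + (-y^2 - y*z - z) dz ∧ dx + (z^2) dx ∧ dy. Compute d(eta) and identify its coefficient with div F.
d(eta) = (-2*y + z) dx ∧ dy ∧ dz; div F = -2*y + z

For a 2-form in R^3 of the form above, applying d gives a 3-form with coefficient ∂P/∂x + ∂Q/∂y + ∂R/∂z:
  ∂P/∂x = 0
  ∂Q/∂y = -2*y - z
  ∂R/∂z = 2*z
Sum = -2*y + z, which is exactly div F.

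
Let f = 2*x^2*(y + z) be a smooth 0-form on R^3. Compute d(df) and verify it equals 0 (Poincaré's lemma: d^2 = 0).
d(df) = 0

Step 1: df = sum_i (∂f/∂x_i) dx_i = (4*x*(y + z)) dx + (2*x^2) dy + (2*x^2) dz.
Step 2: Apply d again. Using the 1-form formula, the coefficient of dx ∧ dy in d(df) is ∂^2 f/∂x ∂y - ∂^2 f/∂y ∂x = (4*x) - (4*x) = 0 (equality of mixed partials for smooth f).
Similarly for dx ∧ dz and dy ∧ dz — all coefficients vanish. So d(df) = 0.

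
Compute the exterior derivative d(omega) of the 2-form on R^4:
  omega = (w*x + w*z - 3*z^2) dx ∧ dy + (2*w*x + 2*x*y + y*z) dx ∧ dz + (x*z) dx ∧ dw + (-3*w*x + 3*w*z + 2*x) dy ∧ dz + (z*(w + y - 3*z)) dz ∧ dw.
d(omega) = (-2*w - 2*x - 7*z + 2) dx ∧ dy ∧ dz + (x + z) dx ∧ dy ∧ dw + (x) dx ∧ dz ∧ dw + (-3*x + 4*z) dy ∧ dz ∧ dw

For a 2-form omega = sum_{i<j} g_{ij} dx_i ∧ dx_j, the exterior derivative is
  d(omega) = sum_{i<j} d(g_{ij}) ∧ dx_i ∧ dx_j = sum_{i<j, k} (∂g_{ij}/∂x_k) dx_k ∧ dx_i ∧ dx_j.
Expand each term, using dx_k ∧ dx_i ∧ dx_j = sgn(permutation) dx_{(a)} ∧ dx_{(b)} ∧ dx_{(c)} with (a < b < c) sorted:
  d(w*x + w*z - 3*z^2) includes (∂/∂z)(w*x + w*z - 3*z^2) dz = (w - 6*z) dz, which multiplied by dx ∧ dy gives (w - 6*z) dx ∧ dy ∧ dz
  d(w*x + w*z - 3*z^2) includes (∂/∂w)(w*x + w*z - 3*z^2) dw = (x + z) dw, which multiplied by dx ∧ dy gives (x + z) dx ∧ dy ∧ dw
  d(2*w*x + 2*x*y + y*z) includes (∂/∂y)(2*w*x + 2*x*y + y*z) dy = (2*x + z) dy, which multiplied by dx ∧ dz gives (-2*x - z) dx ∧ dy ∧ dz
  d(2*w*x + 2*x*y + y*z) includes (∂/∂w)(2*w*x + 2*x*y + y*z) dw = (2*x) dw, which multiplied by dx ∧ dz gives (2*x) dx ∧ dz ∧ dw
  d(x*z) includes (∂/∂z)(x*z) dz = (x) dz, which multiplied by dx ∧ dw gives (-x) dx ∧ dz ∧ dw
  d(-3*w*x + 3*w*z + 2*x) includes (∂/∂x)(-3*w*x + 3*w*z + 2*x) dx = (2 - 3*w) dx, which multiplied by dy ∧ dz gives (2 - 3*w) dx ∧ dy ∧ dz
  d(-3*w*x + 3*w*z + 2*x) includes (∂/∂w)(-3*w*x + 3*w*z + 2*x) dw = (-3*x + 3*z) dw, which multiplied by dy ∧ dz gives (-3*x + 3*z) dy ∧ dz ∧ dw
  d(z*(w + y - 3*z)) includes (∂/∂y)(z*(w + y - 3*z)) dy = (z) dy, which multiplied by dz ∧ dw gives (z) dy ∧ dz ∧ dw
Collecting like 3-forms: d(omega) = (-2*w - 2*x - 7*z + 2) dx ∧ dy ∧ dz + (x + z) dx ∧ dy ∧ dw + (x) dx ∧ dz ∧ dw + (-3*x + 4*z) dy ∧ dz ∧ dw.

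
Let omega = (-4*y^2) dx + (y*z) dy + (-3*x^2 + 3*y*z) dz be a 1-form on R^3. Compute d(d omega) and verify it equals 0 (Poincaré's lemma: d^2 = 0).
d(d omega) = 0

Step 1: d omega = sum_{i<j} (∂f_j/∂x_i - ∂f_i/∂x_j) dx_i ∧ dx_j:
  coeff of dx ∧ dy: 8*y
  coeff of dx ∧ dz: -6*x
  coeff of dy ∧ dz: -y + 3*z
Step 2: Apply d again to each 2-form coefficient. The only possible 3-form in R^3 is dx ∧ dy ∧ dz, with coefficient
  ∂(coeff of dy∧dz)/∂x - ∂(coeff of dx∧dz)/∂y + ∂(coeff of dx∧dy)/∂z
  = ∂/∂x (-y + 3*z) - ∂/∂y (-6*x) + ∂/∂z (8*y).
Each of these terms simplifies to sums of mixed partials that cancel in pairs. The result is 0 (by equality of mixed partials for smooth functions — Schwarz / Clairaut).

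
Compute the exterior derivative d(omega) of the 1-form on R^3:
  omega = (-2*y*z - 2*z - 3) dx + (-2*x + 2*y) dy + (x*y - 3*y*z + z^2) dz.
d(omega) = (2*z - 2) dx ∧ dy + (3*y + 2) dx ∧ dz + (x - 3*z) dy ∧ dz

For a 1-form omega = sum_i f_i dx_i, the exterior derivative is
  d(omega) = sum_{i < j} (∂f_j/∂x_i - ∂f_i/∂x_j) dx_i ∧ dx_j.
  coefficient of dx ∧ dy: ∂f_2/∂x - ∂f_1/∂y = ∂(-2*x + 2*y)/∂x - ∂(-2*y*z - 2*z - 3)/∂y = 2*z - 2
  coefficient of dx ∧ dz: ∂f_3/∂x - ∂f_1/∂z = ∂(x*y - 3*y*z + z^2)/∂x - ∂(-2*y*z - 2*z - 3)/∂z = 3*y + 2
  coefficient of dy ∧ dz: ∂f_3/∂y - ∂f_2/∂z = ∂(x*y - 3*y*z + z^2)/∂y - ∂(-2*x + 2*y)/∂z = x - 3*z
Assembling: d(omega) = (2*z - 2) dx ∧ dy + (3*y + 2) dx ∧ dz + (x - 3*z) dy ∧ dz.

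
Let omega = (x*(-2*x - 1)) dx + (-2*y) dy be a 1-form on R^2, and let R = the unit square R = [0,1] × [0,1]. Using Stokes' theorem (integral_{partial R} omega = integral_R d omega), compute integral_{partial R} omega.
integral_(partial R) omega = 0

Stokes: integral_partial_R omega = integral_R d omega with d omega = (∂Q/∂x - ∂P/∂y) dx ∧ dy.
  ∂Q/∂x = 0
  ∂P/∂y = 0
  integrand = ∂Q/∂x - ∂P/∂y = 0.
Integrating over R: integral_0^1 integral_0^1 (0) dx dy = 0.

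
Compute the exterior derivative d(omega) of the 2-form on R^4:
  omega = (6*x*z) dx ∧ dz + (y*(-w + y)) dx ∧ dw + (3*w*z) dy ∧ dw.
d(omega) = (w - 2*y) dx ∧ dy ∧ dw + (-3*w) dy ∧ dz ∧ dw

For a 2-form omega = sum_{i<j} g_{ij} dx_i ∧ dx_j, the exterior derivative is
  d(omega) = sum_{i<j} d(g_{ij}) ∧ dx_i ∧ dx_j = sum_{i<j, k} (∂g_{ij}/∂x_k) dx_k ∧ dx_i ∧ dx_j.
Expand each term, using dx_k ∧ dx_i ∧ dx_j = sgn(permutation) dx_{(a)} ∧ dx_{(b)} ∧ dx_{(c)} with (a < b < c) sorted:
  d(y*(-w + y)) includes (∂/∂y)(y*(-w + y)) dy = (-w + 2*y) dy, which multiplied by dx ∧ dw gives (w - 2*y) dx ∧ dy ∧ dw
  d(3*w*z) includes (∂/∂z)(3*w*z) dz = (3*w) dz, which multiplied by dy ∧ dw gives (-3*w) dy ∧ dz ∧ dw
Collecting like 3-forms: d(omega) = (w - 2*y) dx ∧ dy ∧ dw + (-3*w) dy ∧ dz ∧ dw.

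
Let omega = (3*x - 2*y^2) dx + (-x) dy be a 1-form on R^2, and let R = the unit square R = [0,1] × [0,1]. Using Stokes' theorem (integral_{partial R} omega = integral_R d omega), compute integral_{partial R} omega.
integral_(partial R) omega = 1

Stokes: integral_partial_R omega = integral_R d omega with d omega = (∂Q/∂x - ∂P/∂y) dx ∧ dy.
  ∂Q/∂x = -1
  ∂P/∂y = -4*y
  integrand = ∂Q/∂x - ∂P/∂y = 4*y - 1.
Integrating over R: integral_0^1 integral_0^1 (4*y - 1) dx dy = 1.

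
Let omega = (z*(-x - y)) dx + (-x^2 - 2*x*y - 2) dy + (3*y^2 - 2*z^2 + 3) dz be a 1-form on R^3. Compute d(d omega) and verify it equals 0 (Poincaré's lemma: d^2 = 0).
d(d omega) = 0

Step 1: d omega = sum_{i<j} (∂f_j/∂x_i - ∂f_i/∂x_j) dx_i ∧ dx_j:
  coeff of dx ∧ dy: -2*x - 2*y + z
  coeff of dx ∧ dz: x + y
  coeff of dy ∧ dz: 6*y
Step 2: Apply d again to each 2-form coefficient. The only possible 3-form in R^3 is dx ∧ dy ∧ dz, with coefficient
  ∂(coeff of dy∧dz)/∂x - ∂(coeff of dx∧dz)/∂y + ∂(coeff of dx∧dy)/∂z
  = ∂/∂x (6*y) - ∂/∂y (x + y) + ∂/∂z (-2*x - 2*y + z).
Each of these terms simplifies to sums of mixed partials that cancel in pairs. The result is 0 (by equality of mixed partials for smooth functions — Schwarz / Clairaut).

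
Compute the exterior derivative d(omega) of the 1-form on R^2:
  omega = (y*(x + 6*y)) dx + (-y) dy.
d(omega) = (-x - 12*y) dx ∧ dy

For a 1-form omega = sum_i f_i dx_i, the exterior derivative is
  d(omega) = sum_{i < j} (∂f_j/∂x_i - ∂f_i/∂x_j) dx_i ∧ dx_j.
  coefficient of dx ∧ dy: ∂f_2/∂x - ∂f_1/∂y = ∂(-y)/∂x - ∂(y*(x + 6*y))/∂y = -x - 12*y
Assembling: d(omega) = (-x - 12*y) dx ∧ dy.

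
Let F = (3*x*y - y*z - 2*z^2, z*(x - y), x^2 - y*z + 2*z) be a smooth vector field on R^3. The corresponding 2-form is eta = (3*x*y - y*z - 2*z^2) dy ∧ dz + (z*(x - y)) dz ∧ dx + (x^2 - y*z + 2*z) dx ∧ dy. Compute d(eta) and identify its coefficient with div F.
d(eta) = (2*y - z + 2) dx ∧ dy ∧ dz; div F = 2*y - z + 2

For a 2-form in R^3 of the form above, applying d gives a 3-form with coefficient ∂P/∂x + ∂Q/∂y + ∂R/∂z:
  ∂P/∂x = 3*y
  ∂Q/∂y = -z
  ∂R/∂z = 2 - y
Sum = 2*y - z + 2, which is exactly div F.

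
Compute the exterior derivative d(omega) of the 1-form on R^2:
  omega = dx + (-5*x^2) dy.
d(omega) = (-10*x) dx ∧ dy

For a 1-form omega = sum_i f_i dx_i, the exterior derivative is
  d(omega) = sum_{i < j} (∂f_j/∂x_i - ∂f_i/∂x_j) dx_i ∧ dx_j.
  coefficient of dx ∧ dy: ∂f_2/∂x - ∂f_1/∂y = ∂(-5*x^2)/∂x - ∂(1)/∂y = -10*x
Assembling: d(omega) = (-10*x) dx ∧ dy.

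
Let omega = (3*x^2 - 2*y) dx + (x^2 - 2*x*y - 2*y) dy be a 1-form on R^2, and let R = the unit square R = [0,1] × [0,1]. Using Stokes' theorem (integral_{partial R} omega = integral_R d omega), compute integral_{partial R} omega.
integral_(partial R) omega = 2

Stokes: integral_partial_R omega = integral_R d omega with d omega = (∂Q/∂x - ∂P/∂y) dx ∧ dy.
  ∂Q/∂x = 2*x - 2*y
  ∂P/∂y = -2
  integrand = ∂Q/∂x - ∂P/∂y = 2*x - 2*y + 2.
Integrating over R: integral_0^1 integral_0^1 (2*x - 2*y + 2) dx dy = 2.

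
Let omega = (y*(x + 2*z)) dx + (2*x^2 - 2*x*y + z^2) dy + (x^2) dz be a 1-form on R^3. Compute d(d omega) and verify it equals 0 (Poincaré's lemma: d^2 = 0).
d(d omega) = 0

Step 1: d omega = sum_{i<j} (∂f_j/∂x_i - ∂f_i/∂x_j) dx_i ∧ dx_j:
  coeff of dx ∧ dy: 3*x - 2*y - 2*z
  coeff of dx ∧ dz: 2*x - 2*y
  coeff of dy ∧ dz: -2*z
Step 2: Apply d again to each 2-form coefficient. The only possible 3-form in R^3 is dx ∧ dy ∧ dz, with coefficient
  ∂(coeff of dy∧dz)/∂x - ∂(coeff of dx∧dz)/∂y + ∂(coeff of dx∧dy)/∂z
  = ∂/∂x (-2*z) - ∂/∂y (2*x - 2*y) + ∂/∂z (3*x - 2*y - 2*z).
Each of these terms simplifies to sums of mixed partials that cancel in pairs. The result is 0 (by equality of mixed partials for smooth functions — Schwarz / Clairaut).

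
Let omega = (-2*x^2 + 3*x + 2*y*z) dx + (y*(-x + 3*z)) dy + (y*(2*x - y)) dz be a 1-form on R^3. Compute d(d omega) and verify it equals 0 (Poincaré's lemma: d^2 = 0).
d(d omega) = 0

Step 1: d omega = sum_{i<j} (∂f_j/∂x_i - ∂f_i/∂x_j) dx_i ∧ dx_j:
  coeff of dx ∧ dy: -y - 2*z
  coeff of dx ∧ dz: 0
  coeff of dy ∧ dz: 2*x - 5*y
Step 2: Apply d again to each 2-form coefficient. The only possible 3-form in R^3 is dx ∧ dy ∧ dz, with coefficient
  ∂(coeff of dy∧dz)/∂x - ∂(coeff of dx∧dz)/∂y + ∂(coeff of dx∧dy)/∂z
  = ∂/∂x (2*x - 5*y) - ∂/∂y (0) + ∂/∂z (-y - 2*z).
Each of these terms simplifies to sums of mixed partials that cancel in pairs. The result is 0 (by equality of mixed partials for smooth functions — Schwarz / Clairaut).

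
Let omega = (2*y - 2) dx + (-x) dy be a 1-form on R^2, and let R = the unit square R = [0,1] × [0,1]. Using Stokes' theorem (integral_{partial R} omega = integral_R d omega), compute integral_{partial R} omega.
integral_(partial R) omega = -3

Stokes: integral_partial_R omega = integral_R d omega with d omega = (∂Q/∂x - ∂P/∂y) dx ∧ dy.
  ∂Q/∂x = -1
  ∂P/∂y = 2
  integrand = ∂Q/∂x - ∂P/∂y = -3.
Integrating over R: integral_0^1 integral_0^1 (-3) dx dy = -3.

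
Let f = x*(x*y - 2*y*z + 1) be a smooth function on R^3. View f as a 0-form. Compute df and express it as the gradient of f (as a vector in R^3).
df = (2*x*y - 2*y*z + 1) dx + (x*(x - 2*z)) dy + (-2*x*y) dz; grad f = (2*x*y - 2*y*z + 1, x*(x - 2*z), -2*x*y)

For a 0-form f, d f = (∂f/∂x) dx + (∂f/∂y) dy + (∂f/∂z) dz. The components of the vector representation are exactly the entries of grad f in Cartesian coordinates:
  ∂f/∂x = 2*x*y - 2*y*z + 1
  ∂f/∂y = x*(x - 2*z)
  ∂f/∂z = -2*x*y.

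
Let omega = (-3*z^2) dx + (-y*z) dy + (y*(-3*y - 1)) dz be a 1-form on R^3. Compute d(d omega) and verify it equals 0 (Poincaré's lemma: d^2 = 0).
d(d omega) = 0

Step 1: d omega = sum_{i<j} (∂f_j/∂x_i - ∂f_i/∂x_j) dx_i ∧ dx_j:
  coeff of dx ∧ dy: 0
  coeff of dx ∧ dz: 6*z
  coeff of dy ∧ dz: -5*y - 1
Step 2: Apply d again to each 2-form coefficient. The only possible 3-form in R^3 is dx ∧ dy ∧ dz, with coefficient
  ∂(coeff of dy∧dz)/∂x - ∂(coeff of dx∧dz)/∂y + ∂(coeff of dx∧dy)/∂z
  = ∂/∂x (-5*y - 1) - ∂/∂y (6*z) + ∂/∂z (0).
Each of these terms simplifies to sums of mixed partials that cancel in pairs. The result is 0 (by equality of mixed partials for smooth functions — Schwarz / Clairaut).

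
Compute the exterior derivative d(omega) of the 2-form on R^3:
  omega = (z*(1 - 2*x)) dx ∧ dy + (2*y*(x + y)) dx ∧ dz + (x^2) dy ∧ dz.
d(omega) = (-2*x - 4*y + 1) dx ∧ dy ∧ dz

For a 2-form omega = sum_{i<j} g_{ij} dx_i ∧ dx_j, the exterior derivative is
  d(omega) = sum_{i<j} d(g_{ij}) ∧ dx_i ∧ dx_j = sum_{i<j, k} (∂g_{ij}/∂x_k) dx_k ∧ dx_i ∧ dx_j.
Expand each term, using dx_k ∧ dx_i ∧ dx_j = sgn(permutation) dx_{(a)} ∧ dx_{(b)} ∧ dx_{(c)} with (a < b < c) sorted:
  d(z*(1 - 2*x)) includes (∂/∂z)(z*(1 - 2*x)) dz = (1 - 2*x) dz, which multiplied by dx ∧ dy gives (1 - 2*x) dx ∧ dy ∧ dz
  d(2*y*(x + y)) includes (∂/∂y)(2*y*(x + y)) dy = (2*x + 4*y) dy, which multiplied by dx ∧ dz gives (-2*x - 4*y) dx ∧ dy ∧ dz
  d(x^2) includes (∂/∂x)(x^2) dx = (2*x) dx, which multiplied by dy ∧ dz gives (2*x) dx ∧ dy ∧ dz
Collecting like 3-forms: d(omega) = (-2*x - 4*y + 1) dx ∧ dy ∧ dz.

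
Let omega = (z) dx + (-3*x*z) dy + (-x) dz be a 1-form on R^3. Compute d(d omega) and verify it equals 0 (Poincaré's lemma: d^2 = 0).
d(d omega) = 0

Step 1: d omega = sum_{i<j} (∂f_j/∂x_i - ∂f_i/∂x_j) dx_i ∧ dx_j:
  coeff of dx ∧ dy: -3*z
  coeff of dx ∧ dz: -2
  coeff of dy ∧ dz: 3*x
Step 2: Apply d again to each 2-form coefficient. The only possible 3-form in R^3 is dx ∧ dy ∧ dz, with coefficient
  ∂(coeff of dy∧dz)/∂x - ∂(coeff of dx∧dz)/∂y + ∂(coeff of dx∧dy)/∂z
  = ∂/∂x (3*x) - ∂/∂y (-2) + ∂/∂z (-3*z).
Each of these terms simplifies to sums of mixed partials that cancel in pairs. The result is 0 (by equality of mixed partials for smooth functions — Schwarz / Clairaut).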